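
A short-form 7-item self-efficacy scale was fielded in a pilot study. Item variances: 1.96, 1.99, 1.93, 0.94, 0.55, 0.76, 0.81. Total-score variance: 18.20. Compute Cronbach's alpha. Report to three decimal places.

sum of item variances = 1.96 + 1.99 + 1.93 + 0.94 + 0.55 + 0.76 + 0.81 = 8.94
α = (k/(k−1))·(1 − sum of item variances/Var(T)) = (7/6)·(1 − 8.94/18.20) = 0.594

Cronbach's alpha = 0.594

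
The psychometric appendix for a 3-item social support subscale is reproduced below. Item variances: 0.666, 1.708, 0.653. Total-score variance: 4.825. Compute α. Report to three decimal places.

α = 0.559

Σσ²ᵢ = 0.666 + 1.708 + 0.653 = 3.027
α = (k/(k−1))·(1 − Σσ²ᵢ/σ²_total) = (3/2)·(1 − 3.027/4.825) = 0.559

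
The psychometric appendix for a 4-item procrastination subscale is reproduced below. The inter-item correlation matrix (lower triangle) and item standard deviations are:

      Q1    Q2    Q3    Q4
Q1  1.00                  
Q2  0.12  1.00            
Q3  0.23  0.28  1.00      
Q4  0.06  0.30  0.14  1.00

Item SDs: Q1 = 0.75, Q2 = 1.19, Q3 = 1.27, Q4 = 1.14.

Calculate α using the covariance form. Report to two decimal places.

Σσ²ᵢ = 0.75² + 1.19² + 1.27² + 1.14² = 4.8911
Covariances σ_ij = r_ij · s_i · s_j:
  σ(Q1,Q2) = 0.12 × 0.75 × 1.19 = 0.1071
  σ(Q1,Q3) = 0.23 × 0.75 × 1.27 = 0.2191
  σ(Q1,Q4) = 0.06 × 0.75 × 1.14 = 0.0513
  σ(Q2,Q3) = 0.28 × 1.19 × 1.27 = 0.4232
  σ(Q2,Q4) = 0.30 × 1.19 × 1.14 = 0.4070
  σ(Q3,Q4) = 0.14 × 1.27 × 1.14 = 0.2027
σ²_T = Σσ²ᵢ + 2·Σσ_ij = 4.8911 + 2 × 1.4104 = 7.7119
α = (4/3)·(1 − 4.8911/7.7119) = 0.49

α = 0.49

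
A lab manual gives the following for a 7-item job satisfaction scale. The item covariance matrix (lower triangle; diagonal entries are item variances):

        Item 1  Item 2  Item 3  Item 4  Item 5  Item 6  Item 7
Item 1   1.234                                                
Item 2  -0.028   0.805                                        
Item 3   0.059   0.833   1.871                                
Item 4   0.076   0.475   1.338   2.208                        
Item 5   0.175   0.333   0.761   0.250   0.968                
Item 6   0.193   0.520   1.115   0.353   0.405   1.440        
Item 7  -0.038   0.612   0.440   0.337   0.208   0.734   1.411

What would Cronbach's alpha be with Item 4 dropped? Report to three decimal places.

Remaining items: Item 1, Item 2, Item 3, Item 5, Item 6, Item 7 (k = 6).
sum of item variances = 1.234 + 0.805 + 1.871 + 0.968 + 1.440 + 1.411 = 7.729
σ²_total = 7.729 + 2 × 6.322 = 20.373
α (item deleted) = (6/5)·(1 − 7.729/20.373) = 0.745

α = 0.745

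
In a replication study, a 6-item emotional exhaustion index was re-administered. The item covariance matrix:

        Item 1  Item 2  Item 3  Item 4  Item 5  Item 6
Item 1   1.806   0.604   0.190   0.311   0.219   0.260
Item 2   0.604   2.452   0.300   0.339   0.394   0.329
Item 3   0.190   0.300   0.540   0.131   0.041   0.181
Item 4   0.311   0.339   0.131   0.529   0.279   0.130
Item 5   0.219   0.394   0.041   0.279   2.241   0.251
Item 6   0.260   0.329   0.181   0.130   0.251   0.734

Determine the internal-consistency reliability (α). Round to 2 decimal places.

ΣVar(i) = 1.806 + 2.452 + 0.540 + 0.529 + 2.241 + 0.734 = 8.302
Sum of the distinct covariances = 3.959
total variance = 8.302 + 2 × 3.959 = 16.220
α = (k/(k−1))·(1 − ΣVar(i)/total variance) = (6/5)·(1 − 8.302/16.220) = 0.59

α = 0.59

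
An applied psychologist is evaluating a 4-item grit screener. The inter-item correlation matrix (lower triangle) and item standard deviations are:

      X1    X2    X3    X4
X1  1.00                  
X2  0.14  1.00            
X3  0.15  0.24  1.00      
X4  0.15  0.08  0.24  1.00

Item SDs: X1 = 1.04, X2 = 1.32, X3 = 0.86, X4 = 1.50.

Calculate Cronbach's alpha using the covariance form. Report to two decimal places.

Σσ²ᵢ = 1.04² + 1.32² + 0.86² + 1.50² = 5.8136
Covariances σ_ij = r_ij · s_i · s_j:
  σ(X1,X2) = 0.14 × 1.04 × 1.32 = 0.1922
  σ(X1,X3) = 0.15 × 1.04 × 0.86 = 0.1342
  σ(X1,X4) = 0.15 × 1.04 × 1.50 = 0.2340
  σ(X2,X3) = 0.24 × 1.32 × 0.86 = 0.2724
  σ(X2,X4) = 0.08 × 1.32 × 1.50 = 0.1584
  σ(X3,X4) = 0.24 × 0.86 × 1.50 = 0.3096
σ²_T = Σσ²ᵢ + 2·Σσ_ij = 5.8136 + 2 × 1.3008 = 8.4152
α = (4/3)·(1 − 5.8136/8.4152) = 0.41

Cronbach's alpha = 0.41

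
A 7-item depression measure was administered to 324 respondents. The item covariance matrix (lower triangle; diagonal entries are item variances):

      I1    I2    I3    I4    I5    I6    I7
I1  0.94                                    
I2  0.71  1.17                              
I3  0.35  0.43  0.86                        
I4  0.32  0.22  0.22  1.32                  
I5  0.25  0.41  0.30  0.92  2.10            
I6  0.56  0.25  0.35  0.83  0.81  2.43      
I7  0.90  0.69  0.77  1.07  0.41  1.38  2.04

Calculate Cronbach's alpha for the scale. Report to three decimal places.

α = 0.806

Σσᵢ² = 0.94 + 1.17 + 0.86 + 1.32 + 2.10 + 2.43 + 2.04 = 10.86
Sum of off-diagonal covariances = 12.15
σ²_total = 10.86 + 2 × 12.15 = 35.16
α = (k/(k−1))·(1 − Σσᵢ²/σ²_total) = (7/6)·(1 − 10.86/35.16) = 0.806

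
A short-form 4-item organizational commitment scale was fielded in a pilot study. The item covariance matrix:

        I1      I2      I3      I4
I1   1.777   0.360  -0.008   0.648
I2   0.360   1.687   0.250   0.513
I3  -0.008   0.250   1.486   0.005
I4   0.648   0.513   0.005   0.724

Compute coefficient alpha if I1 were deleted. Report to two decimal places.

α = 0.42

Remaining items: I2, I3, I4 (k = 3).
Σσ²ᵢ = 1.687 + 1.486 + 0.724 = 3.897
Var(T) = 3.897 + 2 × 0.768 = 5.433
α (item deleted) = (3/2)·(1 − 3.897/5.433) = 0.42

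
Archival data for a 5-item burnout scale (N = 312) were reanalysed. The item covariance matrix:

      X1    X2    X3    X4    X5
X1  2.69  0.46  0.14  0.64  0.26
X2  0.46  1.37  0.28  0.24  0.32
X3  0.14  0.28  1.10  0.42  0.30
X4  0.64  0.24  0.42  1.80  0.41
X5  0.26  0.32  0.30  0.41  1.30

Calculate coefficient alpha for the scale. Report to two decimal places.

coefficient alpha = 0.57

ΣVar(i) = 2.69 + 1.37 + 1.10 + 1.80 + 1.30 = 8.26
Sum of the distinct covariances = 3.47
total variance = 8.26 + 2 × 3.47 = 15.20
α = (k/(k−1))·(1 − ΣVar(i)/total variance) = (5/4)·(1 − 8.26/15.20) = 0.57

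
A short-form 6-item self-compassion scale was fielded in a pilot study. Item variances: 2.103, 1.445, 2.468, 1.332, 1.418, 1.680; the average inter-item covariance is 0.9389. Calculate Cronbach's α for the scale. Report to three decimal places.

sum of item variances = 2.103 + 1.445 + 2.468 + 1.332 + 1.418 + 1.680 = 10.446
Sum of the 15 distinct covariances = 15 × 0.9389 = 14.0835
total variance = sum of item variances + 2·Σcov = 10.446 + 2 × 14.0835 = 38.6130
α = (6/5)·(1 − 10.446/38.6130) = 0.875

α = 0.875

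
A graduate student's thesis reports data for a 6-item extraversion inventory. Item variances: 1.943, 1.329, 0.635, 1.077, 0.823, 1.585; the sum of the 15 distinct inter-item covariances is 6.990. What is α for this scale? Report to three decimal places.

α = 0.785

ΣVar(i) = 1.943 + 1.329 + 0.635 + 1.077 + 0.823 + 1.585 = 7.392
Sum of distinct covariances = 6.990
σ²_total = ΣVar(i) + 2·Σcov = 7.392 + 2 × 6.990 = 21.372
α = (6/5)·(1 − 7.392/21.372) = 0.785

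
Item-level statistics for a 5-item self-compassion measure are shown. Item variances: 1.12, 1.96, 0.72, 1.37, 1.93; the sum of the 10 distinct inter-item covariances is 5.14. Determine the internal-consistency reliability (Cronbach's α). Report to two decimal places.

Cronbach's α = 0.74

Σσᵢ² = 1.12 + 1.96 + 0.72 + 1.37 + 1.93 = 7.10
Sum of distinct covariances = 5.14
total variance = Σσᵢ² + 2·Σcov = 7.10 + 2 × 5.14 = 17.38
α = (5/4)·(1 − 7.10/17.38) = 0.74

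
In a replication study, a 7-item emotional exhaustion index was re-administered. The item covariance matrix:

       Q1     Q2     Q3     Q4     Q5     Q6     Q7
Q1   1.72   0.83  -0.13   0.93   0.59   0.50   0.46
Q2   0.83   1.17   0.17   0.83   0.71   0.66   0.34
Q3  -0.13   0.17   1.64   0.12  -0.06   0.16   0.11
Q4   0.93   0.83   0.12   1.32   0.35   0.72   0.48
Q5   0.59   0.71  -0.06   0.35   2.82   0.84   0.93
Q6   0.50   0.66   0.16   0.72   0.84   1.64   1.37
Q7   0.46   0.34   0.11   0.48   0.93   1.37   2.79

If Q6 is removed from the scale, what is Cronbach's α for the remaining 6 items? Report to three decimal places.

Remaining items: Q1, Q2, Q3, Q4, Q5, Q7 (k = 6).
Σσ²ᵢ = 1.72 + 1.17 + 1.64 + 1.32 + 2.82 + 2.79 = 11.46
total variance = 11.46 + 2 × 6.66 = 24.78
α (item deleted) = (6/5)·(1 − 11.46/24.78) = 0.645

α = 0.645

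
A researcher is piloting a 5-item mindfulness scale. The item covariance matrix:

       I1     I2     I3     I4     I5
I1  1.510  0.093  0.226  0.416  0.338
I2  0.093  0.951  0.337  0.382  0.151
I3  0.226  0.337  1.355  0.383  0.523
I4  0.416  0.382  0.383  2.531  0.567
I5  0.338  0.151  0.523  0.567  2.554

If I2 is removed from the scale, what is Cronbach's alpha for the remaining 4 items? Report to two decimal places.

Remaining items: I1, I3, I4, I5 (k = 4).
sum of item variances = 1.510 + 1.355 + 2.531 + 2.554 = 7.950
σ²_T = 7.950 + 2 × 2.453 = 12.856
α (item deleted) = (4/3)·(1 − 7.950/12.856) = 0.51

Cronbach's alpha = 0.51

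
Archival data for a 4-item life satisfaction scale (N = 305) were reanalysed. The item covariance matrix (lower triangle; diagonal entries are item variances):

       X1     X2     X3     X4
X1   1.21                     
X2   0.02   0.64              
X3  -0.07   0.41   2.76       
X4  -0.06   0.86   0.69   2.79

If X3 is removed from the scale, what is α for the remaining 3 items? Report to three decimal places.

Remaining items: X1, X2, X4 (k = 3).
sum of item variances = 1.21 + 0.64 + 2.79 = 4.64
σ²_T = 4.64 + 2 × 0.82 = 6.28
α (item deleted) = (3/2)·(1 − 4.64/6.28) = 0.392

α = 0.392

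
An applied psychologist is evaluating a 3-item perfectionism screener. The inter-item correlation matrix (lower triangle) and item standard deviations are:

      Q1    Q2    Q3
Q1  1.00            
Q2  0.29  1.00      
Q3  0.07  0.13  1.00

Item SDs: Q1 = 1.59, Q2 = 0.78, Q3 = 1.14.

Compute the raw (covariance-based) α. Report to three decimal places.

Σσ²ᵢ = 1.59² + 0.78² + 1.14² = 4.4361
Covariances σ_ij = r_ij · s_i · s_j:
  σ(Q1,Q2) = 0.29 × 1.59 × 0.78 = 0.3597
  σ(Q1,Q3) = 0.07 × 1.59 × 1.14 = 0.1269
  σ(Q2,Q3) = 0.13 × 0.78 × 1.14 = 0.1156
σ²_T = Σσ²ᵢ + 2·Σσ_ij = 4.4361 + 2 × 0.6022 = 5.6405
α = (3/2)·(1 − 4.4361/5.6405) = 0.320

α = 0.320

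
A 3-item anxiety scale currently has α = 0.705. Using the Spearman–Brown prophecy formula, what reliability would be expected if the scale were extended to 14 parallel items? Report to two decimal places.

Length factor m = 14/3 = 4.6667
α' = m·α / (1 + (m−1)·α)
   = 14/3 × 0.705 / (1 + (14/3 − 1) × 0.705)
   = 3.2900 / 3.5850 = 0.92

predicted reliability = 0.92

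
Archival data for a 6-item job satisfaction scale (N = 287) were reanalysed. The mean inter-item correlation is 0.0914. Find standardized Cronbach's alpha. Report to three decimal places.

Standardized α = k·r̄ / (1 + (k−1)·r̄) = 6 × 0.0914 / (1 + 5 × 0.0914)
  = 0.5484 / 1.4570 = 0.376

standardized Cronbach's alpha = 0.376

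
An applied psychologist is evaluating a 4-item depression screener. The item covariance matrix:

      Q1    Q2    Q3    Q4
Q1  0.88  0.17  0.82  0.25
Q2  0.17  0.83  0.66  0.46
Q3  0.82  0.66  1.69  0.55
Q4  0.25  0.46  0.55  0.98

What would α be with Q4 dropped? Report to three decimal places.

Remaining items: Q1, Q2, Q3 (k = 3).
Σσ²ᵢ = 0.88 + 0.83 + 1.69 = 3.40
total variance = 3.40 + 2 × 1.65 = 6.70
α (item deleted) = (3/2)·(1 − 3.40/6.70) = 0.739

α = 0.739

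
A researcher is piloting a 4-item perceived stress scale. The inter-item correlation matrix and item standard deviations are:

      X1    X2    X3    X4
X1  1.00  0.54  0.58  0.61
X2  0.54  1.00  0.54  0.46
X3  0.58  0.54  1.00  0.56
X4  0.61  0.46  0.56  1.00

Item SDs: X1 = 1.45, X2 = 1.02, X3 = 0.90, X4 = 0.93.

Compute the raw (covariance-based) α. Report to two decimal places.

α = 0.81

Σσ²ᵢ = 1.45² + 1.02² + 0.90² + 0.93² = 4.8178
Covariances σ_ij = r_ij · s_i · s_j:
  σ(X1,X2) = 0.54 × 1.45 × 1.02 = 0.7987
  σ(X1,X3) = 0.58 × 1.45 × 0.90 = 0.7569
  σ(X1,X4) = 0.61 × 1.45 × 0.93 = 0.8226
  σ(X2,X3) = 0.54 × 1.02 × 0.90 = 0.4957
  σ(X2,X4) = 0.46 × 1.02 × 0.93 = 0.4364
  σ(X3,X4) = 0.56 × 0.90 × 0.93 = 0.4687
σ²_T = Σσ²ᵢ + 2·Σσ_ij = 4.8178 + 2 × 3.7790 = 12.3758
α = (4/3)·(1 − 4.8178/12.3758) = 0.81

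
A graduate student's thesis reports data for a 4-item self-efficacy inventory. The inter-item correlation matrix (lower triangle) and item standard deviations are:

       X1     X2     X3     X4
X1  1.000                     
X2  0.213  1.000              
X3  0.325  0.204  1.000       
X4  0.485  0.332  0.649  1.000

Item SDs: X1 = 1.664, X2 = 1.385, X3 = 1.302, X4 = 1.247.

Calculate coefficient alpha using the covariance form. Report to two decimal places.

Σσ²ᵢ = 1.664² + 1.385² + 1.302² + 1.247² = 7.9373
Covariances σ_ij = r_ij · s_i · s_j:
  σ(X1,X2) = 0.213 × 1.664 × 1.385 = 0.4909
  σ(X1,X3) = 0.325 × 1.664 × 1.302 = 0.7041
  σ(X1,X4) = 0.485 × 1.664 × 1.247 = 1.0064
  σ(X2,X3) = 0.204 × 1.385 × 1.302 = 0.3679
  σ(X2,X4) = 0.332 × 1.385 × 1.247 = 0.5734
  σ(X3,X4) = 0.649 × 1.302 × 1.247 = 1.0537
σ²_T = Σσ²ᵢ + 2·Σσ_ij = 7.9373 + 2 × 4.1964 = 16.3301
α = (4/3)·(1 − 7.9373/16.3301) = 0.69

α = 0.69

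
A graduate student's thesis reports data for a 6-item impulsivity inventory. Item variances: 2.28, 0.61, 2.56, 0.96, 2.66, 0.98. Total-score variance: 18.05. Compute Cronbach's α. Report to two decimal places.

Cronbach's α = 0.53

ΣVar(i) = 2.28 + 0.61 + 2.56 + 0.96 + 2.66 + 0.98 = 10.05
α = (k/(k−1))·(1 − ΣVar(i)/σ²_total) = (6/5)·(1 − 10.05/18.05) = 0.53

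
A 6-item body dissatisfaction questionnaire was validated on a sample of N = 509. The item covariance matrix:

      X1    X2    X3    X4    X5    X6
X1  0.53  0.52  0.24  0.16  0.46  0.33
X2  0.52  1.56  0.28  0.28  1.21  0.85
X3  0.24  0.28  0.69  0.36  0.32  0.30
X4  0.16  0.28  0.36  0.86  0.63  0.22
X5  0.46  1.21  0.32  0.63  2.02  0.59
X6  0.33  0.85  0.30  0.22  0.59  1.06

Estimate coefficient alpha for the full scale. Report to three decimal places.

ΣVar(i) = 0.53 + 1.56 + 0.69 + 0.86 + 2.02 + 1.06 = 6.72
Sum of the distinct covariances = 6.75
total variance = 6.72 + 2 × 6.75 = 20.22
α = (k/(k−1))·(1 − ΣVar(i)/total variance) = (6/5)·(1 − 6.72/20.22) = 0.801

α = 0.801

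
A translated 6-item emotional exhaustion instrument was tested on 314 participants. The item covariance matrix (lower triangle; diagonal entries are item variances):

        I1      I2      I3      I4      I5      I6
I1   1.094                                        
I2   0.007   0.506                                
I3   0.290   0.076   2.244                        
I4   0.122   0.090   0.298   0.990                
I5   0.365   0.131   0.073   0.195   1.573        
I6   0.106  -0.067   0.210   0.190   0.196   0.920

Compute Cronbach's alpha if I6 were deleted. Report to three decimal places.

Remaining items: I1, I2, I3, I4, I5 (k = 5).
Σσᵢ² = 1.094 + 0.506 + 2.244 + 0.990 + 1.573 = 6.407
total variance = 6.407 + 2 × 1.647 = 9.701
α (item deleted) = (5/4)·(1 − 6.407/9.701) = 0.424

α = 0.424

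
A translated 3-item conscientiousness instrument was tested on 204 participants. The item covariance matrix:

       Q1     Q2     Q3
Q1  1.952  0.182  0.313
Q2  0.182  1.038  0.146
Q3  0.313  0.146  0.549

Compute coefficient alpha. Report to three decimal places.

α = 0.399

ΣVar(i) = 1.952 + 1.038 + 0.549 = 3.539
Σ_{i<j} σ_ij = 0.641
σ²_T = 3.539 + 2 × 0.641 = 4.821
α = (k/(k−1))·(1 − ΣVar(i)/σ²_T) = (3/2)·(1 − 3.539/4.821) = 0.399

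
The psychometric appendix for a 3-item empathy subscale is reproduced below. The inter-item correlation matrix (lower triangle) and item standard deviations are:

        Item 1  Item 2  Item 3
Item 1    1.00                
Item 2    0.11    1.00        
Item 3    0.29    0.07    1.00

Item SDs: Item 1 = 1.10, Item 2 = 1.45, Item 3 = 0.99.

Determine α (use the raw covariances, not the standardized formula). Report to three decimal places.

Σσ²ᵢ = 1.10² + 1.45² + 0.99² = 4.2926
Covariances σ_ij = r_ij · s_i · s_j:
  σ(Item 1,Item 2) = 0.11 × 1.10 × 1.45 = 0.1755
  σ(Item 1,Item 3) = 0.29 × 1.10 × 0.99 = 0.3158
  σ(Item 2,Item 3) = 0.07 × 1.45 × 0.99 = 0.1005
σ²_T = Σσ²ᵢ + 2·Σσ_ij = 4.2926 + 2 × 0.5918 = 5.4762
α = (3/2)·(1 − 4.2926/5.4762) = 0.324

α = 0.324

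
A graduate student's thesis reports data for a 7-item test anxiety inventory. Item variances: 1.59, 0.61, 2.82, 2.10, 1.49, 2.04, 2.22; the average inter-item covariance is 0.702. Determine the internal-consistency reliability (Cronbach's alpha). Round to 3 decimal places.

α = 0.812

ΣVar(i) = 1.59 + 0.61 + 2.82 + 2.10 + 1.49 + 2.04 + 2.22 = 12.87
Sum of the 21 distinct covariances = 21 × 0.702 = 14.742
σ²_T = ΣVar(i) + 2·Σcov = 12.87 + 2 × 14.742 = 42.354
α = (7/6)·(1 − 12.87/42.354) = 0.812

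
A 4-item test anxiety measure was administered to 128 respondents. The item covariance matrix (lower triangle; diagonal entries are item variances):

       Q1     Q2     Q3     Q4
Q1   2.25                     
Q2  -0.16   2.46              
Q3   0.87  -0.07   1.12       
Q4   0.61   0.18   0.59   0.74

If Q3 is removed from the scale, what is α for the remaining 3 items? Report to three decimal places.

α = 0.282

Remaining items: Q1, Q2, Q4 (k = 3).
ΣVar(i) = 2.25 + 2.46 + 0.74 = 5.45
total variance = 5.45 + 2 × 0.63 = 6.71
α (item deleted) = (3/2)·(1 − 5.45/6.71) = 0.282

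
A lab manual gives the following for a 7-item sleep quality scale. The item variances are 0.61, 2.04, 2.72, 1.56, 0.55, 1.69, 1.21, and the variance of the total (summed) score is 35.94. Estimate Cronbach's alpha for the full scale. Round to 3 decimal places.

Σσᵢ² = 0.61 + 2.04 + 2.72 + 1.56 + 0.55 + 1.69 + 1.21 = 10.38
α = (k/(k−1))·(1 − Σσᵢ²/total variance) = (7/6)·(1 − 10.38/35.94) = 0.830

Cronbach's alpha = 0.830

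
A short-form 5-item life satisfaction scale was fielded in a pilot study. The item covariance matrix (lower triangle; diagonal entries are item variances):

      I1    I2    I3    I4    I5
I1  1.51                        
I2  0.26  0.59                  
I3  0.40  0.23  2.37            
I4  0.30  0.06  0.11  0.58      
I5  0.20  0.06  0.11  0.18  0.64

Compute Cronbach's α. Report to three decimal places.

Cronbach's α = 0.502

ΣVar(i) = 1.51 + 0.59 + 2.37 + 0.58 + 0.64 = 5.69
Σ_{i<j} σ_ij = 1.91
σ²_T = 5.69 + 2 × 1.91 = 9.51
α = (k/(k−1))·(1 − ΣVar(i)/σ²_T) = (5/4)·(1 − 5.69/9.51) = 0.502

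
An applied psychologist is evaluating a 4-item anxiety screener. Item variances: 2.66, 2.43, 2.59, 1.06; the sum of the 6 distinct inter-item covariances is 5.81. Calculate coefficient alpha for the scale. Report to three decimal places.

Σσ²ᵢ = 2.66 + 2.43 + 2.59 + 1.06 = 8.74
Sum of distinct covariances = 5.81
σ²_T = Σσ²ᵢ + 2·Σcov = 8.74 + 2 × 5.81 = 20.36
α = (4/3)·(1 − 8.74/20.36) = 0.761

coefficient alpha = 0.761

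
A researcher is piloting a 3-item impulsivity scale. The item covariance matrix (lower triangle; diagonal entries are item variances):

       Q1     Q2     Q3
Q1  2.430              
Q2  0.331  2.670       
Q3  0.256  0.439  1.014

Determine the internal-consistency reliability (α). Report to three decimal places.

ΣVar(i) = 2.430 + 2.670 + 1.014 = 6.114
Σ_{i<j} σ_ij = 1.026
total variance = 6.114 + 2 × 1.026 = 8.166
α = (k/(k−1))·(1 − ΣVar(i)/total variance) = (3/2)·(1 − 6.114/8.166) = 0.377

α = 0.377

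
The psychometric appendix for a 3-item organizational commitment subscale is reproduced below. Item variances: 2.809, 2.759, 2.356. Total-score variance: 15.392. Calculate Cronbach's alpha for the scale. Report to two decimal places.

α = 0.73

ΣVar(i) = 2.809 + 2.759 + 2.356 = 7.924
α = (k/(k−1))·(1 − ΣVar(i)/total variance) = (3/2)·(1 − 7.924/15.392) = 0.73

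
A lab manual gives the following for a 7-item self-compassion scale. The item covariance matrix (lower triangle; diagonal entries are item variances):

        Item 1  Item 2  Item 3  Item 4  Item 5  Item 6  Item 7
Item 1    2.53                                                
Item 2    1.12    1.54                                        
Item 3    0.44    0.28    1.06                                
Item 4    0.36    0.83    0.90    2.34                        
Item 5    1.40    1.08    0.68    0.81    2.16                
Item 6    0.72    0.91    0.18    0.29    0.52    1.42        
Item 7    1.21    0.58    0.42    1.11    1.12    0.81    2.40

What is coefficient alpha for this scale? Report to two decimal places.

α = 0.82

sum of item variances = 2.53 + 1.54 + 1.06 + 2.34 + 2.16 + 1.42 + 2.40 = 13.45
Σ_{i<j} σ_ij = 15.77
Var(T) = 13.45 + 2 × 15.77 = 44.99
α = (k/(k−1))·(1 − sum of item variances/Var(T)) = (7/6)·(1 − 13.45/44.99) = 0.82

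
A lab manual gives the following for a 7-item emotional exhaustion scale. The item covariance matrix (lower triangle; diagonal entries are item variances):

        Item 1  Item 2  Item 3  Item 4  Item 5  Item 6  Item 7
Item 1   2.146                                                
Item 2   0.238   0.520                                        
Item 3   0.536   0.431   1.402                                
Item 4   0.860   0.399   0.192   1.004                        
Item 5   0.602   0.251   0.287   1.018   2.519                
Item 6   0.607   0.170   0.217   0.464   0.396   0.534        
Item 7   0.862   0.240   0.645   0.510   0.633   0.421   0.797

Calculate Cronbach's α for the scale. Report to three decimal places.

Σσ²ᵢ = 2.146 + 0.520 + 1.402 + 1.004 + 2.519 + 0.534 + 0.797 = 8.922
Sum of off-diagonal covariances = 9.979
total variance = 8.922 + 2 × 9.979 = 28.880
α = (k/(k−1))·(1 − Σσ²ᵢ/total variance) = (7/6)·(1 − 8.922/28.880) = 0.806

Cronbach's α = 0.806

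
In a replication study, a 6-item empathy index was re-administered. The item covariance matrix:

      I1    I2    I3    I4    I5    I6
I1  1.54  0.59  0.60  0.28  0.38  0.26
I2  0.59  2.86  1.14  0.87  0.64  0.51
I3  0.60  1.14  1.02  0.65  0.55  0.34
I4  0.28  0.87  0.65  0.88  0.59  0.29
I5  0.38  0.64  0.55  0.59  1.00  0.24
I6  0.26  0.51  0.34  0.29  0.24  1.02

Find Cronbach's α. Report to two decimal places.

α = 0.79

ΣVar(i) = 1.54 + 2.86 + 1.02 + 0.88 + 1.00 + 1.02 = 8.32
Sum of the distinct covariances = 7.93
σ²_T = 8.32 + 2 × 7.93 = 24.18
α = (k/(k−1))·(1 − ΣVar(i)/σ²_T) = (6/5)·(1 − 8.32/24.18) = 0.79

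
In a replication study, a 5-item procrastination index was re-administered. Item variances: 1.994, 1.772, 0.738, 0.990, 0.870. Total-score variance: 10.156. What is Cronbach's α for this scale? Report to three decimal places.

Σσᵢ² = 1.994 + 1.772 + 0.738 + 0.990 + 0.870 = 6.364
α = (k/(k−1))·(1 − Σσᵢ²/σ²_total) = (5/4)·(1 − 6.364/10.156) = 0.467

Cronbach's α = 0.467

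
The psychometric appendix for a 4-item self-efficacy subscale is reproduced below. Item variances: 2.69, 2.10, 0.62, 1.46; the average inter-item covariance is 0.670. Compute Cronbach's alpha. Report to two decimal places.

Σσ²ᵢ = 2.69 + 2.10 + 0.62 + 1.46 = 6.87
Sum of the 6 distinct covariances = 6 × 0.670 = 4.020
σ²_total = Σσ²ᵢ + 2·Σcov = 6.87 + 2 × 4.020 = 14.910
α = (4/3)·(1 − 6.87/14.910) = 0.72

α = 0.72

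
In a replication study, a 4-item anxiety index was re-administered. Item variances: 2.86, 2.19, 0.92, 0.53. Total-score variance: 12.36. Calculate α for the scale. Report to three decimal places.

α = 0.632

Σσ²ᵢ = 2.86 + 2.19 + 0.92 + 0.53 = 6.50
α = (k/(k−1))·(1 − Σσ²ᵢ/σ²_T) = (4/3)·(1 − 6.50/12.36) = 0.632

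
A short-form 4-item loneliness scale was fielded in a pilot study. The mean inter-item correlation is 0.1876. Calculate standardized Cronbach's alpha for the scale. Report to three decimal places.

α = 0.480

Standardized α = k·r̄ / (1 + (k−1)·r̄) = 4 × 0.1876 / (1 + 3 × 0.1876)
  = 0.7504 / 1.5628 = 0.480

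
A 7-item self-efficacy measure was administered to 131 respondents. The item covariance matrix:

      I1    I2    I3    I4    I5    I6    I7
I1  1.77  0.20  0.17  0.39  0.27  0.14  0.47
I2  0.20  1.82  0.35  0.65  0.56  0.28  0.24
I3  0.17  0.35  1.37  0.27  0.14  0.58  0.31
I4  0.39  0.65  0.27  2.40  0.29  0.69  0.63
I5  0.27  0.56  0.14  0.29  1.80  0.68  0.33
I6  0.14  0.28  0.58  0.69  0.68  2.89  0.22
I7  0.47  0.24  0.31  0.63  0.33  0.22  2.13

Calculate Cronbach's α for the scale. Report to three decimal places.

Σσ²ᵢ = 1.77 + 1.82 + 1.37 + 2.40 + 1.80 + 2.89 + 2.13 = 14.18
Sum of the distinct covariances = 7.86
total variance = 14.18 + 2 × 7.86 = 29.90
α = (k/(k−1))·(1 − Σσ²ᵢ/total variance) = (7/6)·(1 − 14.18/29.90) = 0.613

Cronbach's α = 0.613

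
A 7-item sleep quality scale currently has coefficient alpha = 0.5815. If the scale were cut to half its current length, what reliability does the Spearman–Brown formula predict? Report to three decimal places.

predicted reliability = 0.410

Length factor m = 1/2
α' = m·α / (1 − (1−m)·α)
   = 1/2 × 0.5815 / (1 − (1 − 1/2) × 0.5815)
   = 0.2908 / 0.7092 = 0.410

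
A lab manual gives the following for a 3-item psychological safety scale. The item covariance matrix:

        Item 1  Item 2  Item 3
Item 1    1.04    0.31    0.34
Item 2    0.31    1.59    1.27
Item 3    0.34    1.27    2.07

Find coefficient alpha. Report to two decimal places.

sum of item variances = 1.04 + 1.59 + 2.07 = 4.70
Sum of the distinct covariances = 1.92
total variance = 4.70 + 2 × 1.92 = 8.54
α = (k/(k−1))·(1 − sum of item variances/total variance) = (3/2)·(1 − 4.70/8.54) = 0.67

coefficient alpha = 0.67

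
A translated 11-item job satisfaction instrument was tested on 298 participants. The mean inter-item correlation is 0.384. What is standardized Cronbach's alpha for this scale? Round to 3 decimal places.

Standardized α = k·r̄ / (1 + (k−1)·r̄) = 11 × 0.384 / (1 + 10 × 0.384)
  = 4.2240 / 4.8400 = 0.873

α = 0.873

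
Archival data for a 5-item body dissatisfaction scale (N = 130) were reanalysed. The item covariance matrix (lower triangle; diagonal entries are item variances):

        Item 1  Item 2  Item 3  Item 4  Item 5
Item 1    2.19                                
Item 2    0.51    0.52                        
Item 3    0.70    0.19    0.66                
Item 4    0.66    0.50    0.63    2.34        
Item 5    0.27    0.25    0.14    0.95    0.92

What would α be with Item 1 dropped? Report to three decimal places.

Remaining items: Item 2, Item 3, Item 4, Item 5 (k = 4).
ΣVar(i) = 0.52 + 0.66 + 2.34 + 0.92 = 4.44
σ²_total = 4.44 + 2 × 2.66 = 9.76
α (item deleted) = (4/3)·(1 − 4.44/9.76) = 0.727

α = 0.727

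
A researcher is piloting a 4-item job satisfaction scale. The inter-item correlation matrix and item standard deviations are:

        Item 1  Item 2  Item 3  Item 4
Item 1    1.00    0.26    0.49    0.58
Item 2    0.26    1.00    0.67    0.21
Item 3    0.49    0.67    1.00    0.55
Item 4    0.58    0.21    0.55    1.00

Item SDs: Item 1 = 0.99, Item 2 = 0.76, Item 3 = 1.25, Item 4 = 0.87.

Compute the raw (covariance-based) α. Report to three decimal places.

α = 0.773

Σσ²ᵢ = 0.99² + 0.76² + 1.25² + 0.87² = 3.8771
Covariances σ_ij = r_ij · s_i · s_j:
  σ(Item 1,Item 2) = 0.26 × 0.99 × 0.76 = 0.1956
  σ(Item 1,Item 3) = 0.49 × 0.99 × 1.25 = 0.6064
  σ(Item 1,Item 4) = 0.58 × 0.99 × 0.87 = 0.4996
  σ(Item 2,Item 3) = 0.67 × 0.76 × 1.25 = 0.6365
  σ(Item 2,Item 4) = 0.21 × 0.76 × 0.87 = 0.1389
  σ(Item 3,Item 4) = 0.55 × 1.25 × 0.87 = 0.5981
σ²_T = Σσ²ᵢ + 2·Σσ_ij = 3.8771 + 2 × 2.6751 = 9.2273
α = (4/3)·(1 − 3.8771/9.2273) = 0.773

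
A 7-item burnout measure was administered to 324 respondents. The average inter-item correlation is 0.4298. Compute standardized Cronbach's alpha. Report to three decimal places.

α = 0.841

Standardized α = k·r̄ / (1 + (k−1)·r̄) = 7 × 0.4298 / (1 + 6 × 0.4298)
  = 3.0086 / 3.5788 = 0.841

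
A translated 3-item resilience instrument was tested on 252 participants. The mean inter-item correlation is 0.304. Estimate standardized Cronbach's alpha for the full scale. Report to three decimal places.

standardized Cronbach's alpha = 0.567

Standardized α = k·r̄ / (1 + (k−1)·r̄) = 3 × 0.304 / (1 + 2 × 0.304)
  = 0.9120 / 1.6080 = 0.567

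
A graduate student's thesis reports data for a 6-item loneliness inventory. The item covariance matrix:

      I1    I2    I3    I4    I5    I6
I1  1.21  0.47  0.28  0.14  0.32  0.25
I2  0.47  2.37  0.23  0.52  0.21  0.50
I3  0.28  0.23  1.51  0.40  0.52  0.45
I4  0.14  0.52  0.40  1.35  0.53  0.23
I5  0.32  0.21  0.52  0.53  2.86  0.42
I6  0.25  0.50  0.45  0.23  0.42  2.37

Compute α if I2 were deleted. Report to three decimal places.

Remaining items: I1, I3, I4, I5, I6 (k = 5).
Σσᵢ² = 1.21 + 1.51 + 1.35 + 2.86 + 2.37 = 9.30
σ²_total = 9.30 + 2 × 3.54 = 16.38
α (item deleted) = (5/4)·(1 − 9.30/16.38) = 0.540

α = 0.540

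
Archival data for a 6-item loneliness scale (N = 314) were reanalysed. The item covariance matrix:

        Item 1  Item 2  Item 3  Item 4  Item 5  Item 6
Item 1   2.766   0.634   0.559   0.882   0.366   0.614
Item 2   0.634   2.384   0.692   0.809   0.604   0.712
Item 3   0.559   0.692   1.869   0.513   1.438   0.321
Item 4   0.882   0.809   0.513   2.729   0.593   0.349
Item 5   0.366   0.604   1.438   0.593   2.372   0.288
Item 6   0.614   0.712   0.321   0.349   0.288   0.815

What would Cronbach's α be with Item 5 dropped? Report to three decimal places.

Remaining items: Item 1, Item 2, Item 3, Item 4, Item 6 (k = 5).
ΣVar(i) = 2.766 + 2.384 + 1.869 + 2.729 + 0.815 = 10.563
total variance = 10.563 + 2 × 6.085 = 22.733
α (item deleted) = (5/4)·(1 − 10.563/22.733) = 0.669

Cronbach's α = 0.669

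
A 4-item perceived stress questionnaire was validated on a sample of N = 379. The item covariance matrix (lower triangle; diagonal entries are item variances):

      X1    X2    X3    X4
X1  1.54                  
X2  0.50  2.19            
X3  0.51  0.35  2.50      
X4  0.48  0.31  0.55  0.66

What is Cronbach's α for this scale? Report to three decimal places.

α = 0.586

Σσᵢ² = 1.54 + 2.19 + 2.50 + 0.66 = 6.89
Sum of the distinct covariances = 2.70
Var(T) = 6.89 + 2 × 2.70 = 12.29
α = (k/(k−1))·(1 − Σσᵢ²/Var(T)) = (4/3)·(1 − 6.89/12.29) = 0.586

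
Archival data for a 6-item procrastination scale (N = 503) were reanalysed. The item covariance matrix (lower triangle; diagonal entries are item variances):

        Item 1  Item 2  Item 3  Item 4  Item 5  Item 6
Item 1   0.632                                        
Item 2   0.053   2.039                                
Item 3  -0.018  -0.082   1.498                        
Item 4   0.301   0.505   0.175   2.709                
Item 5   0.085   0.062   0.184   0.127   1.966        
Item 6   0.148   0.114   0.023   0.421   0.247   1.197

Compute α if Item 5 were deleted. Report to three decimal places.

α = 0.361

Remaining items: Item 1, Item 2, Item 3, Item 4, Item 6 (k = 5).
Σσᵢ² = 0.632 + 2.039 + 1.498 + 2.709 + 1.197 = 8.075
σ²_T = 8.075 + 2 × 1.640 = 11.355
α (item deleted) = (5/4)·(1 − 8.075/11.355) = 0.361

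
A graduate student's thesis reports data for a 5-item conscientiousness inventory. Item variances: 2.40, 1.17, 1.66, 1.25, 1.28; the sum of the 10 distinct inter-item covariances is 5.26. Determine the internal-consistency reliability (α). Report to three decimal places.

α = 0.719

ΣVar(i) = 2.40 + 1.17 + 1.66 + 1.25 + 1.28 = 7.76
Sum of distinct covariances = 5.26
σ²_total = ΣVar(i) + 2·Σcov = 7.76 + 2 × 5.26 = 18.28
α = (5/4)·(1 − 7.76/18.28) = 0.719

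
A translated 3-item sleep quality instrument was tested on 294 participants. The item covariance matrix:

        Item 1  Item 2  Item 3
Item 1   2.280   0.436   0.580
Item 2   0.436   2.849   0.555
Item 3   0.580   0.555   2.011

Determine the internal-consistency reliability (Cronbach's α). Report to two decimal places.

α = 0.46

sum of item variances = 2.280 + 2.849 + 2.011 = 7.140
Σ_{i<j} σ_ij = 1.571
σ²_total = 7.140 + 2 × 1.571 = 10.282
α = (k/(k−1))·(1 − sum of item variances/σ²_total) = (3/2)·(1 − 7.140/10.282) = 0.46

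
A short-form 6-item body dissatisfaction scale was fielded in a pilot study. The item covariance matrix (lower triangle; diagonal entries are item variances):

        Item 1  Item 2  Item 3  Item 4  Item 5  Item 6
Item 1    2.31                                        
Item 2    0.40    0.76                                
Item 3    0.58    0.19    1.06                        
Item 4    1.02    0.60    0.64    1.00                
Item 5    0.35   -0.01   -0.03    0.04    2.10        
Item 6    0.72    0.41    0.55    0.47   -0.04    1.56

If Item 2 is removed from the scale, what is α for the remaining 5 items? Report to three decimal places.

α = 0.646

Remaining items: Item 1, Item 3, Item 4, Item 5, Item 6 (k = 5).
sum of item variances = 2.31 + 1.06 + 1.00 + 2.10 + 1.56 = 8.03
σ²_total = 8.03 + 2 × 4.30 = 16.63
α (item deleted) = (5/4)·(1 − 8.03/16.63) = 0.646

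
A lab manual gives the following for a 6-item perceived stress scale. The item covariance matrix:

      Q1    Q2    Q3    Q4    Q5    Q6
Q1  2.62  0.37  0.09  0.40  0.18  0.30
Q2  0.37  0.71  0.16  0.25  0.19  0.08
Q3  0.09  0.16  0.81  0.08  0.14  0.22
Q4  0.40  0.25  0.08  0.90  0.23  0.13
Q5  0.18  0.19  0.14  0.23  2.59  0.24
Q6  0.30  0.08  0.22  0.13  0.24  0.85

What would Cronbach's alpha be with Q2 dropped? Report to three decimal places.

Remaining items: Q1, Q3, Q4, Q5, Q6 (k = 5).
sum of item variances = 2.62 + 0.81 + 0.90 + 2.59 + 0.85 = 7.77
Var(T) = 7.77 + 2 × 2.01 = 11.79
α (item deleted) = (5/4)·(1 − 7.77/11.79) = 0.426

α = 0.426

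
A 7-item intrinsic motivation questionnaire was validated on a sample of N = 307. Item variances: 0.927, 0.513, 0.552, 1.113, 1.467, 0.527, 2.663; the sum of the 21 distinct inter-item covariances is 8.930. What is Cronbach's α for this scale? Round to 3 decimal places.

Σσᵢ² = 0.927 + 0.513 + 0.552 + 1.113 + 1.467 + 0.527 + 2.663 = 7.762
Sum of distinct covariances = 8.930
total variance = Σσᵢ² + 2·Σcov = 7.762 + 2 × 8.930 = 25.622
α = (7/6)·(1 − 7.762/25.622) = 0.813

Cronbach's α = 0.813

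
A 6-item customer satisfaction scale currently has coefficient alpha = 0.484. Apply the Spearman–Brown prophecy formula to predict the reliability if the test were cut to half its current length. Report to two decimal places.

predicted reliability = 0.32

Length factor m = 1/2
α' = m·α / (1 − (1−m)·α)
   = 1/2 × 0.484 / (1 − (1 − 1/2) × 0.484)
   = 0.2420 / 0.7580 = 0.32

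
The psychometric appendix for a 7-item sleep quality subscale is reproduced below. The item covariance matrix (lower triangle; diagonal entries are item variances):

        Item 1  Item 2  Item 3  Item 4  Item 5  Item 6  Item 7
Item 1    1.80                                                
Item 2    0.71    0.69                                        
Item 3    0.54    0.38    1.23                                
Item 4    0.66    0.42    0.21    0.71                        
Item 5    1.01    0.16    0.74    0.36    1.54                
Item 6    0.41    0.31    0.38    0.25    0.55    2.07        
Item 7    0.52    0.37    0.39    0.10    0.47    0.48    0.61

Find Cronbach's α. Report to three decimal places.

Cronbach's α = 0.800

Σσᵢ² = 1.80 + 0.69 + 1.23 + 0.71 + 1.54 + 2.07 + 0.61 = 8.65
Sum of the distinct covariances = 9.42
σ²_T = 8.65 + 2 × 9.42 = 27.49
α = (k/(k−1))·(1 − Σσᵢ²/σ²_T) = (7/6)·(1 − 8.65/27.49) = 0.800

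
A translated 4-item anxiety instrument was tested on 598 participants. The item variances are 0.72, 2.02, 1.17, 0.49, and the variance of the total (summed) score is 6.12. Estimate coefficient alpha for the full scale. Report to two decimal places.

coefficient alpha = 0.37

Σσ²ᵢ = 0.72 + 2.02 + 1.17 + 0.49 = 4.40
α = (k/(k−1))·(1 − Σσ²ᵢ/Var(T)) = (4/3)·(1 − 4.40/6.12) = 0.37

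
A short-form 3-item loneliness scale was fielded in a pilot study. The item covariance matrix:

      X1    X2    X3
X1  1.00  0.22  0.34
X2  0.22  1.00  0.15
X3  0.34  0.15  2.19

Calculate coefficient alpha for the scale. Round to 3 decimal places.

coefficient alpha = 0.380

sum of item variances = 1.00 + 1.00 + 2.19 = 4.19
Sum of the distinct covariances = 0.71
Var(T) = 4.19 + 2 × 0.71 = 5.61
α = (k/(k−1))·(1 − sum of item variances/Var(T)) = (3/2)·(1 − 4.19/5.61) = 0.380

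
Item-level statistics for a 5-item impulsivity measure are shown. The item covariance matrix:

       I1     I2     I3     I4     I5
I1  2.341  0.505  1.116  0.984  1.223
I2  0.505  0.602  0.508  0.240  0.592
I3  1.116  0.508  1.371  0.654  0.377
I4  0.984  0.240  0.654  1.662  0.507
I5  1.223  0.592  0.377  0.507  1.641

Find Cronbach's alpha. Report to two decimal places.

Σσ²ᵢ = 2.341 + 0.602 + 1.371 + 1.662 + 1.641 = 7.617
Sum of off-diagonal covariances = 6.706
Var(T) = 7.617 + 2 × 6.706 = 21.029
α = (k/(k−1))·(1 − Σσ²ᵢ/Var(T)) = (5/4)·(1 − 7.617/21.029) = 0.80

α = 0.80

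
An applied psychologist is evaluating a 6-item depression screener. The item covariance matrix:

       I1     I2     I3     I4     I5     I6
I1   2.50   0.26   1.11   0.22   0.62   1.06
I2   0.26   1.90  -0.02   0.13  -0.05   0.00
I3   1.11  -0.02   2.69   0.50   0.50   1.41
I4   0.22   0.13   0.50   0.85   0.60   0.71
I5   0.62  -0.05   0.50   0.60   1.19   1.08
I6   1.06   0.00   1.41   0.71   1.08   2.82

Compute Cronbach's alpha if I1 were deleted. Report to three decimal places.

Cronbach's alpha = 0.634

Remaining items: I2, I3, I4, I5, I6 (k = 5).
Σσᵢ² = 1.90 + 2.69 + 0.85 + 1.19 + 2.82 = 9.45
σ²_T = 9.45 + 2 × 4.86 = 19.17
α (item deleted) = (5/4)·(1 − 9.45/19.17) = 0.634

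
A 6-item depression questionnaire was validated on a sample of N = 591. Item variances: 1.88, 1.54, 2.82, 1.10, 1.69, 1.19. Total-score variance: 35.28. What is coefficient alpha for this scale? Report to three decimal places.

coefficient alpha = 0.852

Σσ²ᵢ = 1.88 + 1.54 + 2.82 + 1.10 + 1.69 + 1.19 = 10.22
α = (k/(k−1))·(1 − Σσ²ᵢ/σ²_total) = (6/5)·(1 − 10.22/35.28) = 0.852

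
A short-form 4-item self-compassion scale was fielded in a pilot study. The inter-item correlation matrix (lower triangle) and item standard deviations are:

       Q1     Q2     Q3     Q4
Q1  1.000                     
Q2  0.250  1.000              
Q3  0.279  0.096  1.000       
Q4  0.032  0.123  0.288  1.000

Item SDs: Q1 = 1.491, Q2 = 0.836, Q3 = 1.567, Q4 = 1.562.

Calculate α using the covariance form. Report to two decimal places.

Σσ²ᵢ = 1.491² + 0.836² + 1.567² + 1.562² = 7.8173
Covariances σ_ij = r_ij · s_i · s_j:
  σ(Q1,Q2) = 0.250 × 1.491 × 0.836 = 0.3116
  σ(Q1,Q3) = 0.279 × 1.491 × 1.567 = 0.6519
  σ(Q1,Q4) = 0.032 × 1.491 × 1.562 = 0.0745
  σ(Q2,Q3) = 0.096 × 0.836 × 1.567 = 0.1258
  σ(Q2,Q4) = 0.123 × 0.836 × 1.562 = 0.1606
  σ(Q3,Q4) = 0.288 × 1.567 × 1.562 = 0.7049
σ²_T = Σσ²ᵢ + 2·Σσ_ij = 7.8173 + 2 × 2.0293 = 11.8759
α = (4/3)·(1 − 7.8173/11.8759) = 0.46

α = 0.46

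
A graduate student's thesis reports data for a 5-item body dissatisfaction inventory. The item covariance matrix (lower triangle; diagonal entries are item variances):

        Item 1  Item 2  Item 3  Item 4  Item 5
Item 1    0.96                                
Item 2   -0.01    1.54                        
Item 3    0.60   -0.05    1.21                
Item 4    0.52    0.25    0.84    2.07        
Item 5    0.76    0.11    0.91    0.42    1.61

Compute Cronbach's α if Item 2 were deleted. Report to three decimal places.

Remaining items: Item 1, Item 3, Item 4, Item 5 (k = 4).
sum of item variances = 0.96 + 1.21 + 2.07 + 1.61 = 5.85
Var(T) = 5.85 + 2 × 4.05 = 13.95
α (item deleted) = (4/3)·(1 − 5.85/13.95) = 0.774

Cronbach's α = 0.774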